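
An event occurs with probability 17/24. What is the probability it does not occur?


P(A') = 1 - P(A) = 1 - 17/24 = 7/24

7/24


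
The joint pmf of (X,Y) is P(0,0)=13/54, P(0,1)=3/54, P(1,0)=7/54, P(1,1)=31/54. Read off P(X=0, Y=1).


Read from table: P(X=0, Y=1) = 3/54 = 1/18

1/18


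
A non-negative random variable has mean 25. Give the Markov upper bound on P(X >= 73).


Markov: P(X >= a) <= E[X]/a
P(X >= 73) <= 25/73

25/73


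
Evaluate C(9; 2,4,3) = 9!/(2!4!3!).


9! = 362880
Denominator: 2!=2 * 4!=24 * 3!=6
Coefficient = 362880 / 288 = 1260

1260


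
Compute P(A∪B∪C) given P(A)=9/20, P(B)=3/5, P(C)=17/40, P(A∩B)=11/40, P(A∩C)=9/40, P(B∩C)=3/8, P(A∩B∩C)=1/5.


P(A∪B∪C) = P(A)+P(B)+P(C) - P(AB)-P(AC)-P(BC) + P(ABC)
= 9/20+3/5+17/40 - 11/40-9/40-3/8 + 1/5
= 4/5

4/5


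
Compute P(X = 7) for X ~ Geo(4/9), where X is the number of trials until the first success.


P(X=7) = (1-p)^6 * p = (5/9)^6 * 4/9
= 15625/531441 * 4/9 = 62500/4782969

62500/4782969


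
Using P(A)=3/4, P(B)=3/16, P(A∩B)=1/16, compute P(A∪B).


P(A∪B) = P(A) + P(B) - P(A∩B)
= 3/4 + 3/16 - 1/16 = 7/8

7/8


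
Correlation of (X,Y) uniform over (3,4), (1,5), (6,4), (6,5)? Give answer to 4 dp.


Cov(X,Y) = -0.2500, Var(X) = 4.5000, Var(Y) = 0.2500
rho = Cov/(sqrt(VarX)*sqrt(VarY)) = -0.2357

-0.2357


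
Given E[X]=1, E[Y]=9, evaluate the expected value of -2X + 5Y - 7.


E[-2X + 5Y - 7] = -2*E[X] + 5*E[Y] - 7
= (-2)*(1) + (5)*(9) + (-7)
= -2 + 45 - 7 = 36

36


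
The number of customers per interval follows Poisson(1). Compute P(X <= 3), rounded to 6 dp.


P(X<=3) = e^(-1)*1^0/0! + e^(-1)*1^1/1! + e^(-1)*1^2/2! + e^(-1)*1^3/3!
≈ 0.3678794412 + 0.3678794412 + 0.1839397206 + 0.0613132402
= 0.9810118432
≈ 0.981012

0.981012


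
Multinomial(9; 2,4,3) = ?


9! = 362880
Denominator: 2!=2 * 4!=24 * 3!=6
Coefficient = 362880 / 288 = 1260

1260


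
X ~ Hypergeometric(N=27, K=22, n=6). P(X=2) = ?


P(X=2) = C(22,2)*C(5,4) / C(27,6)
= 231*5 / 296010
= 1155/296010 = 7/1794

7/1794


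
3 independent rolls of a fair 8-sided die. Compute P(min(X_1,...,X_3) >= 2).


P(min >= 2) = P(all X_i >= 2) = (P(X_1 >= 2))^3
= (7/8)^3 = 343/512

343/512


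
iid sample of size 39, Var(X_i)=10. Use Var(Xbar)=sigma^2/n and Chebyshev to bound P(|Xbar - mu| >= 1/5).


Var(Xbar) = Var(X)/n = 10/39
Chebyshev: P(|Xbar-mu| >= 1/5) <= Var(Xbar)/(1/5)^2 = (10/39)/(1/25) = 250/39
Bound exceeds 1, so trivial bound: 1

1


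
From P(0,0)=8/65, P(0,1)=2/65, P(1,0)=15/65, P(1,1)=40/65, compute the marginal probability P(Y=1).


P(Y=1) = P(0,1)+P(1,1) = 2/65 + 40/65 = 42/65

42/65


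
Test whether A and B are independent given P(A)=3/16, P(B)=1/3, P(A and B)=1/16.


P(A)*P(B) = 3/16*1/3 = 1/16
P(A∩B) = 1/16, which equals P(A)P(B), so independent

Yes, A and B are independent


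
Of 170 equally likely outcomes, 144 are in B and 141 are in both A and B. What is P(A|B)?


P(A|B) = P(A∩B)/P(B) = (141/170)/(144/170) = 141/144 = 47/48

47/48


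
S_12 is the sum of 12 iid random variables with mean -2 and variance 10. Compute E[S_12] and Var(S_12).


E[S_n] = n*mu = 12*-2 = -24
Var(S_n) = n*sigma^2 = 12*10 = 120

E[S_12]=-24, Var(S_12)=120


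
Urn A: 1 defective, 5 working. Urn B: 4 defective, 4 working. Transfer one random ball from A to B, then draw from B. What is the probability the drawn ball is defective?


P(transfer defective) = 1/6; P(transfer working) = 5/6
If defective transferred: Urn II has 5 defective of 9, so P(defective|defective moved) = 5/9
If working transferred: Urn II has 4 defective of 9, so P(defective|working moved) = 4/9
By total probability: P(defective) = 1/6*5/9 + 5/6*4/9 = 25/54

25/54


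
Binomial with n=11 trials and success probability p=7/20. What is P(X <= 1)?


P(X<=1) = P(X=0) + P(X=1)
= 1792160394037/204800000000000 + 10615103872373/204800000000000
= 1240726426641/20480000000000

1240726426641/20480000000000


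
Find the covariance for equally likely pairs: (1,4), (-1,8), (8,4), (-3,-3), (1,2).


E[X]=6/5, E[Y]=3, E[XY]=39/5
Cov(X,Y) = E[XY] - E[X]E[Y] = 39/5 - 6/5*3 = 21/5

21/5


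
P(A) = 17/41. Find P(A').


P(A') = 1 - P(A) = 1 - 17/41 = 24/41

24/41


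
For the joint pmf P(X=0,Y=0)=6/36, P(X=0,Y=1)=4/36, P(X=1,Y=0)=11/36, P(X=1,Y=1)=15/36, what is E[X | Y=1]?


P(Y=1) = 19/36
E[X|Y=1] = (0*4 + 1*15)/19 = 15/19

15/19


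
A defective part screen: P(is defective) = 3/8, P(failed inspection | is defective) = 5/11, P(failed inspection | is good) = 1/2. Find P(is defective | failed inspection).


P(A) = P(A|B)P(B) + P(A|B')P(B') = 5/11*3/8 + 1/2*5/8 = 85/176
P(B|A) = P(A|B)P(B)/P(A) = (15/88)/(85/176) = 6/17

6/17


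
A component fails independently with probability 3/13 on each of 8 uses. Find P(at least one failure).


P(at least one) = 1 - P(none)
P(none) = (1 - 3/13)^8 = (10/13)^8 = 100000000/815730721
P(at least one) = 1 - 100000000/815730721 = 715730721/815730721

715730721/815730721


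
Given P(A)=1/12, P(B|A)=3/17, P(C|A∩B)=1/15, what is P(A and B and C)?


P(A∩B∩C) = P(A) * P(B|A) * P(C|A∩B)
= 1/12 * 3/17 * 1/15
= 1/68 * 1/15 = 1/1020

1/1020


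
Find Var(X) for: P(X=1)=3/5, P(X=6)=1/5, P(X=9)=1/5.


E[X] = 18/5, E[X^2] = 24
Var(X) = E[X^2] - (E[X])^2 = 24 - (18/5)^2 = 276/25

276/25


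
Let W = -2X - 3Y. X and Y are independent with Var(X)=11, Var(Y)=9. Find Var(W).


Independence => Cov(X,Y)=0
Var(-2X - 3Y) = (-2)^2*Var(X) + (-3)^2*Var(Y)
= 4*11 + 9*9 = 125

125


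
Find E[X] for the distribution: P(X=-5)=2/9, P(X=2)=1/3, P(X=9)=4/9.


E[X] = sum(x * P(x))
= -5*2/9 + 2*1/3 + 9*4/9
= 32/9

32/9


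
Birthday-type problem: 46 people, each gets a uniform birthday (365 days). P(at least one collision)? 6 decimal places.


P(all different) = prod((365-i)/365 for i=0..45) = 0.051747
P(at least one match) = 1 - 0.051747 = 0.948253

0.948253


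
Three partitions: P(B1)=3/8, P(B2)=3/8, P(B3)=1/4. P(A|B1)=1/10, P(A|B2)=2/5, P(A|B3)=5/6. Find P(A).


P(A) = P(A|B1)P(B1) + P(A|B2)P(B2) + P(A|B3)P(B3)
= 1/10*3/8 + 2/5*3/8 + 5/6*1/4
= 3/80 + 3/20 + 5/24 = 19/48

19/48


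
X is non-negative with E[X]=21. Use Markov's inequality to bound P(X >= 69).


Markov: P(X >= a) <= E[X]/a
P(X >= 69) <= 21/69 = 7/23

7/23


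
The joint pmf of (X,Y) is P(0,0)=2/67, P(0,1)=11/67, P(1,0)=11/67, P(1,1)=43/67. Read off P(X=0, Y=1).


Read from table: P(X=0, Y=1) = 11/67

11/67


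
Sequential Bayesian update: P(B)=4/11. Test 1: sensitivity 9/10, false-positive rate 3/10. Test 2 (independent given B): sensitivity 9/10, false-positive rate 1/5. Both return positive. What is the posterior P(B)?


After test 1: P(+) = 9/10*4/11 + 3/10*7/11 = 57/110
P(B|+) = (18/55)/(57/110) = 12/19
After test 2 (use post1 as new prior): P(+) = 9/10*12/19 + 1/5*7/19 = 61/95
P(B|+,+) = (54/95)/(61/95) = 54/61

54/61


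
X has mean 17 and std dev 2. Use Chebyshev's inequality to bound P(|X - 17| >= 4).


k = 4/2 = 2
Chebyshev: P(|X-mu| >= k*sigma) <= 1/k^2 = 1/2^2 = 1/4

1/4


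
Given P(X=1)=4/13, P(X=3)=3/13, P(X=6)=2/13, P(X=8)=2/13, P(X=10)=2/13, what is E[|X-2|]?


E[|X-2|] = sum(g(x)*P(x))
= 1*4/13 + 1*3/13 + 4*2/13 + 6*2/13 + 8*2/13
= 43/13

43/13


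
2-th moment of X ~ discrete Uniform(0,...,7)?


E[X^2] = (1/8) * sum(x^2 for x=0..7)
= 140/8 = 35/2

35/2


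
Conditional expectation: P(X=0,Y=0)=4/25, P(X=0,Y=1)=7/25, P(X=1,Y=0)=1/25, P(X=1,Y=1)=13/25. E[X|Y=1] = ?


P(Y=1) = 20/25
E[X|Y=1] = (0*7 + 1*13)/20 = 13/20

13/20


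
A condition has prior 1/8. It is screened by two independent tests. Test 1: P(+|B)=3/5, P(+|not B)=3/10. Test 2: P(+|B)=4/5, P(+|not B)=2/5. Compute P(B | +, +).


After test 1: P(+) = 3/5*1/8 + 3/10*7/8 = 27/80
P(B|+) = (3/40)/(27/80) = 2/9
After test 2 (use post1 as new prior): P(+) = 4/5*2/9 + 2/5*7/9 = 22/45
P(B|+,+) = (8/45)/(22/45) = 4/11

4/11


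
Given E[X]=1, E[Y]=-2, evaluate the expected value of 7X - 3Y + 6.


E[7X - 3Y + 6] = 7*E[X] - 3*E[Y] + 6
= (7)*(1) + (-3)*(-2) + (6)
= 7 + 6 + 6 = 19

19


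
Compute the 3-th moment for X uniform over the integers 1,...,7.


E[X^3] = (1/7) * sum(x^3 for x=1..7)
= 784/7 = 112

112


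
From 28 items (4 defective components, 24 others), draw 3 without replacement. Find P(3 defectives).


P(X=3) = C(4,3)*C(24,0) / C(28,3)
= 4*1 / 3276
= 4/3276 = 1/819

1/819


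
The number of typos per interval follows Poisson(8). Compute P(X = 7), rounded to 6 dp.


P(X=7) = e^(-8) * 8^7 / 7!
≈ 0.0003354626279 * 2097152 / 5040
≈ 0.139587

0.139587


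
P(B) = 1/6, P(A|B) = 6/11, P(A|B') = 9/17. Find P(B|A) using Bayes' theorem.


P(A) = P(A|B)P(B) + P(A|B')P(B') = 6/11*1/6 + 9/17*5/6 = 199/374
P(B|A) = P(A|B)P(B)/P(A) = (1/11)/(199/374) = 34/199

34/199


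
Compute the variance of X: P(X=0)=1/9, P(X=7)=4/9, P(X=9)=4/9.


E[X] = 64/9, E[X^2] = 520/9
Var(X) = E[X^2] - (E[X])^2 = 520/9 - (64/9)^2 = 584/81

584/81


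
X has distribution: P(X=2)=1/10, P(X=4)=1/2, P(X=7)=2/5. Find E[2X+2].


E[2X+2] = sum(g(x)*P(x))
= 6*1/10 + 10*1/2 + 16*2/5
= 12

12


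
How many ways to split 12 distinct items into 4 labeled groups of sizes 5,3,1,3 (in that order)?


12! = 479001600
Denominator: 5!=120 * 3!=6 * 1!=1 * 3!=6
Coefficient = 479001600 / 4320 = 110880

110880


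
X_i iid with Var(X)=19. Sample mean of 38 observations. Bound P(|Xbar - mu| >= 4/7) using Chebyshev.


Var(Xbar) = Var(X)/n = 19/38
Chebyshev: P(|Xbar-mu| >= 4/7) <= Var(Xbar)/(4/7)^2 = (1/2)/(16/49) = 49/32
Bound exceeds 1, so trivial bound: 1

1


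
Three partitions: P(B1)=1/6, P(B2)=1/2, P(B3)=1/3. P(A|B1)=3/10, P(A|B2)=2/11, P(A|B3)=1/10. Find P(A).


P(A) = P(A|B1)P(B1) + P(A|B2)P(B2) + P(A|B3)P(B3)
= 3/10*1/6 + 2/11*1/2 + 1/10*1/3
= 1/20 + 1/11 + 1/30 = 23/132

23/132


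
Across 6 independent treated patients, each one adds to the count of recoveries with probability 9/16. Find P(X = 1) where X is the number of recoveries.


P(X=1) = C(6,1) * p^1 * (1-p)^5
= 6 * 9/16 * 16807/1048576
= 453789/8388608

453789/8388608


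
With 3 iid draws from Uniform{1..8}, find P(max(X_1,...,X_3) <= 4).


P(max <= 4) = P(all X_i <= 4) = (P(X_1 <= 4))^3
= (4/8)^3 = (1/2)^3 = 1/8

1/8


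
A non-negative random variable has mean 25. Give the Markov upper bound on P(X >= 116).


Markov: P(X >= a) <= E[X]/a
P(X >= 116) <= 25/116

25/116


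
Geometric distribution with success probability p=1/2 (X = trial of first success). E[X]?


For geometric (trials until first success), E[X] = 1/p = 1/(1/2) = 2

2


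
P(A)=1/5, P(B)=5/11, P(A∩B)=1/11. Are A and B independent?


P(A)*P(B) = 1/5*5/11 = 1/11
P(A∩B) = 1/11, which equals P(A)P(B), so independent

Yes, A and B are independent


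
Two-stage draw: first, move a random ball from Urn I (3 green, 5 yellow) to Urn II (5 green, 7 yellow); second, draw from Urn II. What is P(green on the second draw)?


P(transfer green) = 3/8; P(transfer yellow) = 5/8
If green transferred: Urn II has 6 green of 13, so P(green|green moved) = 6/13
If yellow transferred: Urn II has 5 green of 13, so P(green|yellow moved) = 5/13
By total probability: P(green) = 3/8*6/13 + 5/8*5/13 = 43/104

43/104


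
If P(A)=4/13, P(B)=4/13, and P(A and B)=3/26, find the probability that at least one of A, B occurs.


P(A∪B) = P(A) + P(B) - P(A∩B)
= 4/13 + 4/13 - 3/26 = 1/2

1/2


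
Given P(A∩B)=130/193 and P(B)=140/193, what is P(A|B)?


P(A|B) = P(A∩B)/P(B) = (130/193)/(140/193) = 130/140 = 13/14

13/14


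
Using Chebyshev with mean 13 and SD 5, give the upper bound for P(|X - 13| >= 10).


k = 10/5 = 2
Chebyshev: P(|X-mu| >= k*sigma) <= 1/k^2 = 1/2^2 = 1/4

1/4


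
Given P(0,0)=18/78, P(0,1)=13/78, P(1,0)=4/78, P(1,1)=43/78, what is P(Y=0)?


P(Y=0) = P(0,0)+P(1,0) = 18/78 + 4/78 = 22/78 = 11/39

11/39


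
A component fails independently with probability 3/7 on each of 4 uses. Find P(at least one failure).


P(at least one) = 1 - P(none)
P(none) = (1 - 3/7)^4 = (4/7)^4 = 256/2401
P(at least one) = 1 - 256/2401 = 2145/2401

2145/2401


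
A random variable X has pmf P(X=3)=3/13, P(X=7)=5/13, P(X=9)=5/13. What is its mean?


E[X] = sum(x * P(x))
= 3*3/13 + 7*5/13 + 9*5/13
= 89/13

89/13


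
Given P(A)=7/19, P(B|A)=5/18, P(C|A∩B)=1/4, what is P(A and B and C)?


P(A∩B∩C) = P(A) * P(B|A) * P(C|A∩B)
= 7/19 * 5/18 * 1/4
= 35/342 * 1/4 = 35/1368

35/1368


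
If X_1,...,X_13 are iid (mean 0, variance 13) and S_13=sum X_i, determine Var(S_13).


By independence, Var(S_n) = n*Var(X_1) = 13*13 = 169

169


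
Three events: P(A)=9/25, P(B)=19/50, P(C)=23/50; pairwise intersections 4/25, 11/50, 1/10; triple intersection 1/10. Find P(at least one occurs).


P(A∪B∪C) = P(A)+P(B)+P(C) - P(AB)-P(AC)-P(BC) + P(ABC)
= 9/25+19/50+23/50 - 4/25-11/50-1/10 + 1/10
= 41/50

41/50


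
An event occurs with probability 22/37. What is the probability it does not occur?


P(A') = 1 - P(A) = 1 - 22/37 = 15/37

15/37


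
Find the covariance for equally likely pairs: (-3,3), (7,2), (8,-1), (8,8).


E[X]=5, E[Y]=3, E[XY]=61/4
Cov(X,Y) = E[XY] - E[X]E[Y] = 61/4 - 5*3 = 1/4

1/4


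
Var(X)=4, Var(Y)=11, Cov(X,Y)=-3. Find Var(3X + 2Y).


Var(3X + 2Y) = 3^2*Var(X) + 2^2*Var(Y) + 2*3*2*Cov(X,Y)
= 9*4 + 4*11 + 12*(-3)
= 36 + 44 - 36 = 44

44


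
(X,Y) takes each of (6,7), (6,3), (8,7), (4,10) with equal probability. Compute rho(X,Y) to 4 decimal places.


Cov(X,Y) = -1.5000, Var(X) = 2.0000, Var(Y) = 6.1875
rho = Cov/(sqrt(VarX)*sqrt(VarY)) = -0.4264

-0.4264


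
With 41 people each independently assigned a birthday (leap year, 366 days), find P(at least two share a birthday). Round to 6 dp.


P(all different) = prod((366-i)/366 for i=0..40) = 0.097493
P(at least one match) = 1 - 0.097493 = 0.902507

0.902507


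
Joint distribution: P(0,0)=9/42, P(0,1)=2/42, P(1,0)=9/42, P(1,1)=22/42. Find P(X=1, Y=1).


Read from table: P(X=1, Y=1) = 22/42 = 11/21

11/21


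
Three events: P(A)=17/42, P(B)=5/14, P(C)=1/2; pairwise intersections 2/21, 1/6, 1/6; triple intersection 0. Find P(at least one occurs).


P(A∪B∪C) = P(A)+P(B)+P(C) - P(AB)-P(AC)-P(BC) + P(ABC)
= 17/42+5/14+1/2 - 2/21-1/6-1/6 + 0
= 5/6

5/6


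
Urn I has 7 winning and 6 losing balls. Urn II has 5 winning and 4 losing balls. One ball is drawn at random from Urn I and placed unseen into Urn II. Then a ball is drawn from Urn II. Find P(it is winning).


P(transfer winning) = 7/13; P(transfer losing) = 6/13
If winning transferred: Urn II has 6 winning of 10, so P(winning|winning moved) = 3/5
If losing transferred: Urn II has 5 winning of 10, so P(winning|losing moved) = 1/2
By total probability: P(winning) = 7/13*3/5 + 6/13*1/2 = 36/65

36/65


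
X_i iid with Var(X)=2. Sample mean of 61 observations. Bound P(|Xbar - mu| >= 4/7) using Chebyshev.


Var(Xbar) = Var(X)/n = 2/61
Chebyshev: P(|Xbar-mu| >= 4/7) <= Var(Xbar)/(4/7)^2 = (2/61)/(16/49) = 49/488

49/488


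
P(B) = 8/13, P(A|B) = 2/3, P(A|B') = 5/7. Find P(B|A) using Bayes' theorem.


P(A) = P(A|B)P(B) + P(A|B')P(B') = 2/3*8/13 + 5/7*5/13 = 187/273
P(B|A) = P(A|B)P(B)/P(A) = (16/39)/(187/273) = 112/187

112/187


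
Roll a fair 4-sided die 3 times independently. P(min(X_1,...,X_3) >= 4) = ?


P(min >= 4) = P(all X_i >= 4) = (P(X_1 >= 4))^3
= (1/4)^3 = 1/64

1/64


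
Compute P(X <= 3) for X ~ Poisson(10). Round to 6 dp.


P(X<=3) = e^(-10)*10^0/0! + e^(-10)*10^1/1! + e^(-10)*10^2/2! + e^(-10)*10^3/3!
≈ 0.0000453999 + 0.0004539993 + 0.0022699965 + 0.0075666550
= 0.0103360507
≈ 0.010336

0.010336


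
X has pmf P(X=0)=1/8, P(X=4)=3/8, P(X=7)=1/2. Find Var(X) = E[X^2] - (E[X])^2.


E[X] = 5, E[X^2] = 61/2
Var(X) = E[X^2] - (E[X])^2 = 61/2 - (5)^2 = 11/2

11/2


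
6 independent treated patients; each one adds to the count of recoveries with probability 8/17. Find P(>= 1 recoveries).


P(at least one) = 1 - P(none)
P(none) = (1 - 8/17)^6 = (9/17)^6 = 531441/24137569
P(at least one) = 1 - 531441/24137569 = 23606128/24137569

23606128/24137569


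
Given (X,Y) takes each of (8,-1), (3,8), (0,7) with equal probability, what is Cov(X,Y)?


E[X]=11/3, E[Y]=14/3, E[XY]=16/3
Cov(X,Y) = E[XY] - E[X]E[Y] = 16/3 - 11/3*14/3 = -106/9

-106/9


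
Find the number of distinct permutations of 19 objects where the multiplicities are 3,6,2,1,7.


19! = 121645100408832000
Denominator: 3!=6 * 6!=720 * 2!=2 * 1!=1 * 7!=5040
Coefficient = 121645100408832000 / 43545600 = 2793510720

2793510720


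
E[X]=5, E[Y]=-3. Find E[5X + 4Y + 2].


E[5X + 4Y + 2] = 5*E[X] + 4*E[Y] + 2
= (5)*(5) + (4)*(-3) + (2)
= 25 - 12 + 2 = 15

15


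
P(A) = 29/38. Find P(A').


P(A') = 1 - P(A) = 1 - 29/38 = 9/38

9/38


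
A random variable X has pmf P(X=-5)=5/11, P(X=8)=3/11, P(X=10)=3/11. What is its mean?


E[X] = sum(x * P(x))
= -5*5/11 + 8*3/11 + 10*3/11
= 29/11

29/11


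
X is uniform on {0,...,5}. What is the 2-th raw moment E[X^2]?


E[X^2] = (1/6) * sum(x^2 for x=0..5)
= 55/6

55/6


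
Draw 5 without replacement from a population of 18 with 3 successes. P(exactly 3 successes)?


P(X=3) = C(3,3)*C(15,2) / C(18,5)
= 1*105 / 8568
= 105/8568 = 5/408

5/408


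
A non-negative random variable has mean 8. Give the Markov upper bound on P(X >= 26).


Markov: P(X >= a) <= E[X]/a
P(X >= 26) <= 8/26 = 4/13

4/13


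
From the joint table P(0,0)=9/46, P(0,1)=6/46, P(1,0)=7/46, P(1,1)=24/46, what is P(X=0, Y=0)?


Read from table: P(X=0, Y=0) = 9/46

9/46


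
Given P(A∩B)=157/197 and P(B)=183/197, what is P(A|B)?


P(A|B) = P(A∩B)/P(B) = (157/197)/(183/197) = 157/183

157/183


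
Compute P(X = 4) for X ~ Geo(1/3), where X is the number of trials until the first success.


P(X=4) = (1-p)^3 * p = (2/3)^3 * 1/3
= 8/27 * 1/3 = 8/81

8/81


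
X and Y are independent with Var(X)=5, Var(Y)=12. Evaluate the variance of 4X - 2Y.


Independence => Cov(X,Y)=0
Var(4X - 2Y) = 4^2*Var(X) + (-2)^2*Var(Y)
= 16*5 + 4*12 = 128

128


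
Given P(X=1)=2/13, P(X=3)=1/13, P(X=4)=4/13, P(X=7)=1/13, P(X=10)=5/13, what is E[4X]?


E[4X] = sum(g(x)*P(x))
= 4*2/13 + 12*1/13 + 16*4/13 + 28*1/13 + 40*5/13
= 24

24


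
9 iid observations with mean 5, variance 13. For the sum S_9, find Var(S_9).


By independence, Var(S_n) = n*Var(X_1) = 9*13 = 117

117


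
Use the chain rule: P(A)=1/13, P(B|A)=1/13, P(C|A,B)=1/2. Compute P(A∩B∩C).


P(A∩B∩C) = P(A) * P(B|A) * P(C|A∩B)
= 1/13 * 1/13 * 1/2
= 1/169 * 1/2 = 1/338

1/338


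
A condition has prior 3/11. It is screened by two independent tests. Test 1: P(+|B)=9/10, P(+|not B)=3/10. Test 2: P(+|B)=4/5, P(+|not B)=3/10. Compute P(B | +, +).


After test 1: P(+) = 9/10*3/11 + 3/10*8/11 = 51/110
P(B|+) = (27/110)/(51/110) = 9/17
After test 2 (use post1 as new prior): P(+) = 4/5*9/17 + 3/10*8/17 = 48/85
P(B|+,+) = (36/85)/(48/85) = 3/4

3/4


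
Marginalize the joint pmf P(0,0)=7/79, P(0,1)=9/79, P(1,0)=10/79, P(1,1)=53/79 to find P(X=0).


P(X=0) = P(0,0)+P(0,1) = 7/79 + 9/79 = 16/79

16/79


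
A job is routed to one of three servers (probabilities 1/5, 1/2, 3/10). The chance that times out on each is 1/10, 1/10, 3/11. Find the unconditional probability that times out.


P(A) = P(A|B1)P(B1) + P(A|B2)P(B2) + P(A|B3)P(B3)
= 1/10*1/5 + 1/10*1/2 + 3/11*3/10
= 1/50 + 1/20 + 9/110 = 167/1100

167/1100


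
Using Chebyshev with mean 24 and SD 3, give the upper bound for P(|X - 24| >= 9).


k = 9/3 = 3
Chebyshev: P(|X-mu| >= k*sigma) <= 1/k^2 = 1/3^2 = 1/9

1/9


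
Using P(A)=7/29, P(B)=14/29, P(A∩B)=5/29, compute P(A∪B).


P(A∪B) = P(A) + P(B) - P(A∩B)
= 7/29 + 14/29 - 5/29 = 16/29

16/29


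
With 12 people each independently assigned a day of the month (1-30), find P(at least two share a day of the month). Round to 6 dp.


P(all different) = prod((30-i)/30 for i=0..11) = 0.077959
P(at least one match) = 1 - 0.077959 = 0.922041

0.922041


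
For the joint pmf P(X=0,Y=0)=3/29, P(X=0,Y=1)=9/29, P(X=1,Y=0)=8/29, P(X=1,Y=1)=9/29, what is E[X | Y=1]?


P(Y=1) = 18/29
E[X|Y=1] = (0*9 + 1*9)/18 = 9/18 = 1/2

1/2


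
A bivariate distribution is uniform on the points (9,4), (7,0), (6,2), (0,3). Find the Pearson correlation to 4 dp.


Cov(X,Y) = -0.3750, Var(X) = 11.2500, Var(Y) = 2.1875
rho = Cov/(sqrt(VarX)*sqrt(VarY)) = -0.0756

-0.0756


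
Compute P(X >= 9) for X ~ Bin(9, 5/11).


P(X>=9) = P(X=9)
= 1953125/2357947691
= 1953125/2357947691

1953125/2357947691


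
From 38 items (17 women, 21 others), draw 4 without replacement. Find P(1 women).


P(X=1) = C(17,1)*C(21,3) / C(38,4)
= 17*1330 / 73815
= 22610/73815 = 34/111

34/111


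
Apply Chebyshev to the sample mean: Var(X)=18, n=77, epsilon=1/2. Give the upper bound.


Var(Xbar) = Var(X)/n = 18/77
Chebyshev: P(|Xbar-mu| >= 1/2) <= Var(Xbar)/(1/2)^2 = (18/77)/(1/4) = 72/77

72/77


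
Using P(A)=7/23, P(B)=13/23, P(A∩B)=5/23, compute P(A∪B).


P(A∪B) = P(A) + P(B) - P(A∩B)
= 7/23 + 13/23 - 5/23 = 15/23

15/23


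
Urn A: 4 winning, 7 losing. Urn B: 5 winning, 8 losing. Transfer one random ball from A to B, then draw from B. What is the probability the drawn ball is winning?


P(transfer winning) = 4/11; P(transfer losing) = 7/11
If winning transferred: Urn II has 6 winning of 14, so P(winning|winning moved) = 3/7
If losing transferred: Urn II has 5 winning of 14, so P(winning|losing moved) = 5/14
By total probability: P(winning) = 4/11*3/7 + 7/11*5/14 = 59/154

59/154


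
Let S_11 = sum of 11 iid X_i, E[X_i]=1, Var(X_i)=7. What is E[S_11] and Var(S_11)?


E[S_n] = n*mu = 11*1 = 11
Var(S_n) = n*sigma^2 = 11*7 = 77

E[S_11]=11, Var(S_11)=77


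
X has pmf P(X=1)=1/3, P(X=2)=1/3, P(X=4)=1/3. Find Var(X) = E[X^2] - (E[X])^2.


E[X] = 7/3, E[X^2] = 7
Var(X) = E[X^2] - (E[X])^2 = 7 - (7/3)^2 = 14/9

14/9


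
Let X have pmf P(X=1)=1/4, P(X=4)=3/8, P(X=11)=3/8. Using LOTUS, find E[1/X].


E[1/X] = sum(g(x)*P(x))
= 1*1/4 + 1/4*3/8 + 1/11*3/8
= 133/352

133/352


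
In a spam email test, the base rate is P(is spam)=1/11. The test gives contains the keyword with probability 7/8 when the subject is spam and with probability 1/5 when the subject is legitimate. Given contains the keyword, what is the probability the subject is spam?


P(A) = P(A|B)P(B) + P(A|B')P(B') = 7/8*1/11 + 1/5*10/11 = 23/88
P(B|A) = P(A|B)P(B)/P(A) = (7/88)/(23/88) = 7/23

7/23


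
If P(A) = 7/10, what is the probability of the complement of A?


P(A') = 1 - P(A) = 1 - 7/10 = 3/10

3/10


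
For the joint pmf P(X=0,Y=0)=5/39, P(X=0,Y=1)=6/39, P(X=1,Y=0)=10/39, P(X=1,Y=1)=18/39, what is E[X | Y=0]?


P(Y=0) = 15/39
E[X|Y=0] = (0*5 + 1*10)/15 = 10/15 = 2/3

2/3


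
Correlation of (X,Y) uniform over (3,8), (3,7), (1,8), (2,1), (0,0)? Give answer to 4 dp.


Cov(X,Y) = 2.3600, Var(X) = 1.3600, Var(Y) = 12.5600
rho = Cov/(sqrt(VarX)*sqrt(VarY)) = 0.5710

0.5710


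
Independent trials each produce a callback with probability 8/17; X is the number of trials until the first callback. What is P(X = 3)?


P(X=3) = (1-p)^2 * p = (9/17)^2 * 8/17
= 81/289 * 8/17 = 648/4913

648/4913


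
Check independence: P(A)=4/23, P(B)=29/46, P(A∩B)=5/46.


P(A)*P(B) = 4/23*29/46 = 58/529
P(A∩B) = 5/46 != 58/529, so not independent

No, A and B are not independent


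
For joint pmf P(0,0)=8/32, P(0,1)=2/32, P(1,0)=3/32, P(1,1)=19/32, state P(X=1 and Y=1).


Read from table: P(X=1, Y=1) = 19/32

19/32


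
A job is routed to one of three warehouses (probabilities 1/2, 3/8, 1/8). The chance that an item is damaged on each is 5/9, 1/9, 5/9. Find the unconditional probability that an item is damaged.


P(A) = P(A|B1)P(B1) + P(A|B2)P(B2) + P(A|B3)P(B3)
= 5/9*1/2 + 1/9*3/8 + 5/9*1/8
= 5/18 + 1/24 + 5/72 = 7/18

7/18


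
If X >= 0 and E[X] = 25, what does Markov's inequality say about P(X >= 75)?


Markov: P(X >= a) <= E[X]/a
P(X >= 75) <= 25/75 = 1/3

1/3


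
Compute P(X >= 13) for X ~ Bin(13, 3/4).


P(X>=13) = P(X=13)
= 1594323/67108864
= 1594323/67108864

1594323/67108864


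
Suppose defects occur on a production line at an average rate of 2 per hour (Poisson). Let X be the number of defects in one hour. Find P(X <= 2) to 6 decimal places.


P(X<=2) = e^(-2)*2^0/0! + e^(-2)*2^1/1! + e^(-2)*2^2/2!
≈ 0.1353352832 + 0.2706705665 + 0.2706705665
= 0.6766764162
≈ 0.676676

0.676676


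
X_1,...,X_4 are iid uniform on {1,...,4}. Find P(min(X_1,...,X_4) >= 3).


P(min >= 3) = P(all X_i >= 3) = (P(X_1 >= 3))^4
= (2/4)^4 = (1/2)^4 = 1/16

1/16


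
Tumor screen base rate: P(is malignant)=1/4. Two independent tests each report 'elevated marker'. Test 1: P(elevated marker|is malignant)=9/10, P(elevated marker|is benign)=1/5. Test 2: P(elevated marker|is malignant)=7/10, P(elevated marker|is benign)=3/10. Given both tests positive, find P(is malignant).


After test 1: P(+) = 9/10*1/4 + 1/5*3/4 = 3/8
P(B|+) = (9/40)/(3/8) = 3/5
After test 2 (use post1 as new prior): P(+) = 7/10*3/5 + 3/10*2/5 = 27/50
P(B|+,+) = (21/50)/(27/50) = 7/9

7/9


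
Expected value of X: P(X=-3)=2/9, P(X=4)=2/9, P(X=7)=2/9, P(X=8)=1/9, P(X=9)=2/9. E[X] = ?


E[X] = sum(x * P(x))
= -3*2/9 + 4*2/9 + 7*2/9 + 8*1/9 + 9*2/9
= 14/3

14/3


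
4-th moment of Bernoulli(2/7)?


For Bernoulli: X in {0,1}
E[X^4] = 0^4*(1-2/7) + 1^4*2/7 = 2/7

2/7


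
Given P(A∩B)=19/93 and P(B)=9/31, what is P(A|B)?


P(A|B) = P(A∩B)/P(B) = (19/93)/(27/93) = 19/27

19/27


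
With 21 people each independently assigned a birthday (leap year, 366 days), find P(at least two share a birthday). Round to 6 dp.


P(all different) = prod((366-i)/366 for i=0..20) = 0.557221
P(at least one match) = 1 - 0.557221 = 0.442779

0.442779


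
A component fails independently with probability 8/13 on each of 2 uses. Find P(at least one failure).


P(at least one) = 1 - P(none)
P(none) = (1 - 8/13)^2 = (5/13)^2 = 25/169
P(at least one) = 1 - 25/169 = 144/169

144/169


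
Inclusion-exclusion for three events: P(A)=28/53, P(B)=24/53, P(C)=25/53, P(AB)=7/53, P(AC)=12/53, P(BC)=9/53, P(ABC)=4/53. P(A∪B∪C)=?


P(A∪B∪C) = P(A)+P(B)+P(C) - P(AB)-P(AC)-P(BC) + P(ABC)
= 28/53+24/53+25/53 - 7/53-12/53-9/53 + 4/53
= 1

1


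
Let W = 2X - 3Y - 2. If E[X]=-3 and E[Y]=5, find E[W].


E[2X - 3Y - 2] = 2*E[X] - 3*E[Y] - 2
= (2)*(-3) + (-3)*(5) + (-2)
= -6 - 15 - 2 = -23

-23


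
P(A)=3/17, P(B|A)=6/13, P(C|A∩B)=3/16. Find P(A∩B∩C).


P(A∩B∩C) = P(A) * P(B|A) * P(C|A∩B)
= 3/17 * 6/13 * 3/16
= 18/221 * 3/16 = 27/1768

27/1768


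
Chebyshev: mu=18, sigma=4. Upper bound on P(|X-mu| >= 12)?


k = 12/4 = 3
Chebyshev: P(|X-mu| >= k*sigma) <= 1/k^2 = 1/3^2 = 1/9

1/9


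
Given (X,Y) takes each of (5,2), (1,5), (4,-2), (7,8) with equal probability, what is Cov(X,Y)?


E[X]=17/4, E[Y]=13/4, E[XY]=63/4
Cov(X,Y) = E[XY] - E[X]E[Y] = 63/4 - 17/4*13/4 = 31/16

31/16


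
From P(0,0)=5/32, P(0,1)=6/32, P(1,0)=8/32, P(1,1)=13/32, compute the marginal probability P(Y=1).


P(Y=1) = P(0,1)+P(1,1) = 6/32 + 13/32 = 19/32

19/32


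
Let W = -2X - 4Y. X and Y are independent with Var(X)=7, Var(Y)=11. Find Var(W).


Independence => Cov(X,Y)=0
Var(-2X - 4Y) = (-2)^2*Var(X) + (-4)^2*Var(Y)
= 4*7 + 16*11 = 204

204


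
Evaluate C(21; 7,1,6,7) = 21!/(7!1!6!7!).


21! = 51090942171709440000
Denominator: 7!=5040 * 1!=1 * 6!=720 * 7!=5040
Coefficient = 51090942171709440000 / 18289152000 = 2793510720

2793510720


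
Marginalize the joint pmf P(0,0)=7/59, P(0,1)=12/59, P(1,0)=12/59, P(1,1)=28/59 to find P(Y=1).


P(Y=1) = P(0,1)+P(1,1) = 12/59 + 28/59 = 40/59

40/59


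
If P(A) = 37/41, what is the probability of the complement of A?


P(A') = 1 - P(A) = 1 - 37/41 = 4/41

4/41


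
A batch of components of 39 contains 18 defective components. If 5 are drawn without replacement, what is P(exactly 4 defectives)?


P(X=4) = C(18,4)*C(21,1) / C(39,5)
= 3060*21 / 575757
= 64260/575757 = 1020/9139

1020/9139


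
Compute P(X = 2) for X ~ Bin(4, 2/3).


P(X=2) = C(4,2) * p^2 * (1-p)^2
= 6 * 4/9 * 1/9
= 8/27

8/27


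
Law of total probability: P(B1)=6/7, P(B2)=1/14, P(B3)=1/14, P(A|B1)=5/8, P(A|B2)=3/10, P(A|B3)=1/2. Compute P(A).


P(A) = P(A|B1)P(B1) + P(A|B2)P(B2) + P(A|B3)P(B3)
= 5/8*6/7 + 3/10*1/14 + 1/2*1/14
= 15/28 + 3/140 + 1/28 = 83/140

83/140


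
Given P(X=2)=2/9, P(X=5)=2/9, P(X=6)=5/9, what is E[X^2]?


E[X^2] = sum(g(x)*P(x))
= 4*2/9 + 25*2/9 + 36*5/9
= 238/9

238/9


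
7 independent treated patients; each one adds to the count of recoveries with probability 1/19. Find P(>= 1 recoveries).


P(at least one) = 1 - P(none)
P(none) = (1 - 1/19)^7 = (18/19)^7 = 612220032/893871739
P(at least one) = 1 - 612220032/893871739 = 281651707/893871739

281651707/893871739


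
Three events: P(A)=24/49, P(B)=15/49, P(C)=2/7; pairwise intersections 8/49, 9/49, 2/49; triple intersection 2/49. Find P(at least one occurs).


P(A∪B∪C) = P(A)+P(B)+P(C) - P(AB)-P(AC)-P(BC) + P(ABC)
= 24/49+15/49+2/7 - 8/49-9/49-2/49 + 2/49
= 36/49

36/49


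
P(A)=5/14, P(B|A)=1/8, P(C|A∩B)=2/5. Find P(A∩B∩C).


P(A∩B∩C) = P(A) * P(B|A) * P(C|A∩B)
= 5/14 * 1/8 * 2/5
= 5/112 * 2/5 = 1/56

1/56


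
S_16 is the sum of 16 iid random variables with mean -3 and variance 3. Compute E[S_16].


E[S_n] = n*E[X_1] = 16*-3 = -48

-48


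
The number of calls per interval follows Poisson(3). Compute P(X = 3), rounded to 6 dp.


P(X=3) = e^(-3) * 3^3 / 3!
≈ 0.04978706837 * 27 / 6
≈ 0.224042

0.224042


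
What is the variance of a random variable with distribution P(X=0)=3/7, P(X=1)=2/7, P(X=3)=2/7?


E[X] = 8/7, E[X^2] = 20/7
Var(X) = E[X^2] - (E[X])^2 = 20/7 - (8/7)^2 = 76/49

76/49


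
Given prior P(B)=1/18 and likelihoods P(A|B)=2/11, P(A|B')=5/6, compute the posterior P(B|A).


P(A) = P(A|B)P(B) + P(A|B')P(B') = 2/11*1/18 + 5/6*17/18 = 947/1188
P(B|A) = P(A|B)P(B)/P(A) = (1/99)/(947/1188) = 12/947

12/947


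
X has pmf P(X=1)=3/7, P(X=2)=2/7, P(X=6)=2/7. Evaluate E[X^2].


E[X^2] = sum(x^2 * P(x))
= 1*3/7 + 4*2/7 + 36*2/7
= 83/7

83/7


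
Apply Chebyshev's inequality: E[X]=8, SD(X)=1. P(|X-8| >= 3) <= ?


k = 3/1 = 3
Chebyshev: P(|X-mu| >= k*sigma) <= 1/k^2 = 1/3^2 = 1/9

1/9


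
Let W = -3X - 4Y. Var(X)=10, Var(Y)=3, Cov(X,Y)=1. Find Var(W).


Var(-3X - 4Y) = (-3)^2*Var(X) + (-4)^2*Var(Y) + 2*(-3)*(-4)*Cov(X,Y)
= 9*10 + 16*3 + 24*1
= 90 + 48 + 24 = 162

162


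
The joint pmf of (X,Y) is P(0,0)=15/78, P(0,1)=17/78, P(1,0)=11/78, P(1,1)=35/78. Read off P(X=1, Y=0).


Read from table: P(X=1, Y=0) = 11/78

11/78


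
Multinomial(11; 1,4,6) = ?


11! = 39916800
Denominator: 1!=1 * 4!=24 * 6!=720
Coefficient = 39916800 / 17280 = 2310

2310


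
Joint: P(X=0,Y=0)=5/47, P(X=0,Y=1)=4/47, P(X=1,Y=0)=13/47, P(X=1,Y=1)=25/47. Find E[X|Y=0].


P(Y=0) = 18/47
E[X|Y=0] = (0*5 + 1*13)/18 = 13/18

13/18


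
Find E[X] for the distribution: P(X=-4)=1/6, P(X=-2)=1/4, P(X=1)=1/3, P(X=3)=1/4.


E[X] = sum(x * P(x))
= -4*1/6 - 2*1/4 + 1*1/3 + 3*1/4
= -1/12

-1/12


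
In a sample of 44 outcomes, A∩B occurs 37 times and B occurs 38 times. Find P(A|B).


P(A|B) = P(A∩B)/P(B) = (37/44)/(38/44) = 37/38

37/38


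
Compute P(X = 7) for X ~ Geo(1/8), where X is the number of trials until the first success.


P(X=7) = (1-p)^6 * p = (7/8)^6 * 1/8
= 117649/262144 * 1/8 = 117649/2097152

117649/2097152


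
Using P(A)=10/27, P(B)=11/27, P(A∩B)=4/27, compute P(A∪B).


P(A∪B) = P(A) + P(B) - P(A∩B)
= 10/27 + 11/27 - 4/27 = 17/27

17/27


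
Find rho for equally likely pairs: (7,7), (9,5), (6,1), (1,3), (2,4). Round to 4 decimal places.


Cov(X,Y) = 2.2000, Var(X) = 9.2000, Var(Y) = 4.0000
rho = Cov/(sqrt(VarX)*sqrt(VarY)) = 0.3627

0.3627


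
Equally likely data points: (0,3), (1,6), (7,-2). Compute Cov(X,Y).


E[X]=8/3, E[Y]=7/3, E[XY]=-8/3
Cov(X,Y) = E[XY] - E[X]E[Y] = -8/3 - 8/3*7/3 = -80/9

-80/9


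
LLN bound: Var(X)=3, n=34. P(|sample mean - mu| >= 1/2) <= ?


Var(Xbar) = Var(X)/n = 3/34
Chebyshev: P(|Xbar-mu| >= 1/2) <= Var(Xbar)/(1/2)^2 = (3/34)/(1/4) = 6/17

6/17


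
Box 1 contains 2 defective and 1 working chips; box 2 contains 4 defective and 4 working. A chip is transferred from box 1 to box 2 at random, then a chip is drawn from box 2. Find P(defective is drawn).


P(transfer defective) = 2/3; P(transfer working) = 1/3
If defective transferred: Urn II has 5 defective of 9, so P(defective|defective moved) = 5/9
If working transferred: Urn II has 4 defective of 9, so P(defective|working moved) = 4/9
By total probability: P(defective) = 2/3*5/9 + 1/3*4/9 = 14/27

14/27


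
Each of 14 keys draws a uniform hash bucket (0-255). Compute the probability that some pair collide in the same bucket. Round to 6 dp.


P(all different) = prod((256-i)/256 for i=0..13) = 0.696361
P(at least one match) = 1 - 0.696361 = 0.303639

0.303639


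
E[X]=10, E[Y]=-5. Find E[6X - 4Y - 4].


E[6X - 4Y - 4] = 6*E[X] - 4*E[Y] - 4
= (6)*(10) + (-4)*(-5) + (-4)
= 60 + 20 - 4 = 76

76


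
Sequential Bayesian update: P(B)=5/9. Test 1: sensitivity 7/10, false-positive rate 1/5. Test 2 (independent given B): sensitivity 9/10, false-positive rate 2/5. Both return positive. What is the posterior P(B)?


After test 1: P(+) = 7/10*5/9 + 1/5*4/9 = 43/90
P(B|+) = (7/18)/(43/90) = 35/43
After test 2 (use post1 as new prior): P(+) = 9/10*35/43 + 2/5*8/43 = 347/430
P(B|+,+) = (63/86)/(347/430) = 315/347

315/347


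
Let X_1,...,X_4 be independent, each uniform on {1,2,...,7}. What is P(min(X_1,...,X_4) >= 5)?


P(min >= 5) = P(all X_i >= 5) = (P(X_1 >= 5))^4
= (3/7)^4 = 81/2401

81/2401


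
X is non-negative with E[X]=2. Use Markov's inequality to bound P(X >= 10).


Markov: P(X >= a) <= E[X]/a
P(X >= 10) <= 2/10 = 1/5

1/5


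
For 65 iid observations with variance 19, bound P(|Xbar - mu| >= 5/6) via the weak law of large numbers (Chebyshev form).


Var(Xbar) = Var(X)/n = 19/65
Chebyshev: P(|Xbar-mu| >= 5/6) <= Var(Xbar)/(5/6)^2 = (19/65)/(25/36) = 684/1625

684/1625


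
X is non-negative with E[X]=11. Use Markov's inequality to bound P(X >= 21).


Markov: P(X >= a) <= E[X]/a
P(X >= 21) <= 11/21

11/21


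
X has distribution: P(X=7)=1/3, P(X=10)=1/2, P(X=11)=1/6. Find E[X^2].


E[X^2] = sum(g(x)*P(x))
= 49*1/3 + 100*1/2 + 121*1/6
= 173/2

173/2


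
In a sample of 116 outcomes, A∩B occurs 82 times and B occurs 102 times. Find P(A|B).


P(A|B) = P(A∩B)/P(B) = (82/116)/(102/116) = 82/102 = 41/51

41/51


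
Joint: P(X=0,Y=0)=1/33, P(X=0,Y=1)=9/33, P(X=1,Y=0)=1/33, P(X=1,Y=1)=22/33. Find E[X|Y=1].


P(Y=1) = 31/33
E[X|Y=1] = (0*9 + 1*22)/31 = 22/31

22/31


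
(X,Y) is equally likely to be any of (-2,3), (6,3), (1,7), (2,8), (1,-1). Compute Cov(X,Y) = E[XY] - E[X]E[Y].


E[X]=8/5, E[Y]=4, E[XY]=34/5
Cov(X,Y) = E[XY] - E[X]E[Y] = 34/5 - 8/5*4 = 2/5

2/5


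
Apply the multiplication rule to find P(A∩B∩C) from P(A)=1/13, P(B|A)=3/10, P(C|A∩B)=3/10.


P(A∩B∩C) = P(A) * P(B|A) * P(C|A∩B)
= 1/13 * 3/10 * 3/10
= 3/130 * 3/10 = 9/1300

9/1300


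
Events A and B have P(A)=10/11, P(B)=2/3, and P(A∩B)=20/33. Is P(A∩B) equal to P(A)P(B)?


P(A)*P(B) = 10/11*2/3 = 20/33
P(A∩B) = 20/33, which equals P(A)P(B), so independent

Yes, A and B are independent


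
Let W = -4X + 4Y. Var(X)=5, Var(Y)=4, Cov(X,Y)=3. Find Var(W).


Var(-4X + 4Y) = (-4)^2*Var(X) + 4^2*Var(Y) + 2*(-4)*4*Cov(X,Y)
= 16*5 + 16*4 - 32*3
= 80 + 64 - 96 = 48

48


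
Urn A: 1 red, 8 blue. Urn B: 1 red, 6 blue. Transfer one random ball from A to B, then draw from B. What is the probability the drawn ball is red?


P(transfer red) = 1/9; P(transfer blue) = 8/9
If red transferred: Urn II has 2 red of 8, so P(red|red moved) = 1/4
If blue transferred: Urn II has 1 red of 8, so P(red|blue moved) = 1/8
By total probability: P(red) = 1/9*1/4 + 8/9*1/8 = 5/36

5/36


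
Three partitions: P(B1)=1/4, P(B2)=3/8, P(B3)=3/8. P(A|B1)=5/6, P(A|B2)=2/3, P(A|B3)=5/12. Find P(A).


P(A) = P(A|B1)P(B1) + P(A|B2)P(B2) + P(A|B3)P(B3)
= 5/6*1/4 + 2/3*3/8 + 5/12*3/8
= 5/24 + 1/4 + 5/32 = 59/96

59/96


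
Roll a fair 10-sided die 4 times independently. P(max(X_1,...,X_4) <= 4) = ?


P(max <= 4) = P(all X_i <= 4) = (P(X_1 <= 4))^4
= (4/10)^4 = (2/5)^4 = 16/625

16/625


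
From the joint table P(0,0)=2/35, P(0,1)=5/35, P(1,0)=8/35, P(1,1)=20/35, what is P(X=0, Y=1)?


Read from table: P(X=0, Y=1) = 5/35 = 1/7

1/7


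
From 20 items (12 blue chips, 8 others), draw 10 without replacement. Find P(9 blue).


P(X=9) = C(12,9)*C(8,1) / C(20,10)
= 220*8 / 184756
= 1760/184756 = 40/4199

40/4199


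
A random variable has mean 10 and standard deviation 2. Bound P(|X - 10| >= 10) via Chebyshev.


k = 10/2 = 5
Chebyshev: P(|X-mu| >= k*sigma) <= 1/k^2 = 1/5^2 = 1/25

1/25


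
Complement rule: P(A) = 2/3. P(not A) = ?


P(A') = 1 - P(A) = 1 - 2/3 = 1/3

1/3


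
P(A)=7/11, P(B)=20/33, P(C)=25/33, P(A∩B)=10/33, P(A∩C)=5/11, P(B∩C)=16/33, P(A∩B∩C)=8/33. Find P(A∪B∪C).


P(A∪B∪C) = P(A)+P(B)+P(C) - P(AB)-P(AC)-P(BC) + P(ABC)
= 7/11+20/33+25/33 - 10/33-5/11-16/33 + 8/33
= 1

1


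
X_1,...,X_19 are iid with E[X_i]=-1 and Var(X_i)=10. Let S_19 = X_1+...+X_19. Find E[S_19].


E[S_n] = n*E[X_1] = 19*-1 = -19

-19


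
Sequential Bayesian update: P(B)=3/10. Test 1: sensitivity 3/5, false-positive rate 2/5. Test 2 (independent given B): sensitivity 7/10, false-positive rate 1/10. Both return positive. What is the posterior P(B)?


After test 1: P(+) = 3/5*3/10 + 2/5*7/10 = 23/50
P(B|+) = (9/50)/(23/50) = 9/23
After test 2 (use post1 as new prior): P(+) = 7/10*9/23 + 1/10*14/23 = 77/230
P(B|+,+) = (63/230)/(77/230) = 9/11

9/11


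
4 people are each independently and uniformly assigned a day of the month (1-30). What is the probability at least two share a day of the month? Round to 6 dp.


P(all different) = prod((30-i)/30 for i=0..3) = 0.812000
P(at least one match) = 1 - 0.812000 = 0.188000

0.188000


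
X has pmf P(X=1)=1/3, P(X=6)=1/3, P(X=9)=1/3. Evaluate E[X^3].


E[X^3] = sum(x^3 * P(x))
= 1*1/3 + 216*1/3 + 729*1/3
= 946/3

946/3


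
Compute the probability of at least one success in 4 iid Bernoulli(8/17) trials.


P(at least one) = 1 - P(none)
P(none) = (1 - 8/17)^4 = (9/17)^4 = 6561/83521
P(at least one) = 1 - 6561/83521 = 76960/83521

76960/83521


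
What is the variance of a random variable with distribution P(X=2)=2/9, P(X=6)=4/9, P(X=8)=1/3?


E[X] = 52/9, E[X^2] = 344/9
Var(X) = E[X^2] - (E[X])^2 = 344/9 - (52/9)^2 = 392/81

392/81


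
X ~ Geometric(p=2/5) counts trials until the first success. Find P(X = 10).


P(X=10) = (1-p)^9 * p = (3/5)^9 * 2/5
= 19683/1953125 * 2/5 = 39366/9765625

39366/9765625


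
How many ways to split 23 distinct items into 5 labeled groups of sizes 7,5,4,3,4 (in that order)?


23! = 25852016738884976640000
Denominator: 7!=5040 * 5!=120 * 4!=24 * 3!=6 * 4!=24
Coefficient = 25852016738884976640000 / 2090188800 = 12368268712800

12368268712800


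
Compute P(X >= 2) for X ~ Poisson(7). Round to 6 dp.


P(X>=2) = 1 - P(X<=1) = 1 - (e^(-7)*7^0/0! + e^(-7)*7^1/1!)
≈ 1 - (0.0009118820 + 0.0063831738)
= 1 - 0.0072950558 = 0.9927049442
≈ 0.992705

0.992705


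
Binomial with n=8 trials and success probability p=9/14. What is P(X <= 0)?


P(X<=0) = P(X=0)
= 390625/1475789056
= 390625/1475789056

390625/1475789056


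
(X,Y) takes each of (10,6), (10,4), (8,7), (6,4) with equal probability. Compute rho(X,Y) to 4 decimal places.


Cov(X,Y) = 0.3750, Var(X) = 2.7500, Var(Y) = 1.6875
rho = Cov/(sqrt(VarX)*sqrt(VarY)) = 0.1741

0.1741
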